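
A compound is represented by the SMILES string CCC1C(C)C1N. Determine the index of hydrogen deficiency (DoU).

Degree of unsaturation = (number of rings) + (number of π bonds).
Ring closures in the SMILES: 1.
π bonds: none → 0 DoU from unsaturation.
Total DoU = 1 + 0 = 1.

1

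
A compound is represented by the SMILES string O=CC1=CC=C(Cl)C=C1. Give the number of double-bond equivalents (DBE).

Molecular formula: C7H5ClO.
DoU = (2C + 2 + N − H − X) / 2, where X is the halogen count and O/S are ignored.
    = (2·7 + 2 + 0 − 5 − 1) / 2 = 10 / 2 = 5.

5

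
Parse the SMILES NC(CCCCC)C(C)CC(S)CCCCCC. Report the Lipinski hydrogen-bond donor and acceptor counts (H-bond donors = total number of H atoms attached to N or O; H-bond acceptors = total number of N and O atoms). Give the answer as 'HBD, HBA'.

2, 1

Donors: find every N or O and count the H atoms it carries.
  atom 1 (N): bond orders sum to 1 → 2 H
Lipinski HBD = 2.
Acceptors: N atoms = 1, O atoms = 0 → HBA = 1.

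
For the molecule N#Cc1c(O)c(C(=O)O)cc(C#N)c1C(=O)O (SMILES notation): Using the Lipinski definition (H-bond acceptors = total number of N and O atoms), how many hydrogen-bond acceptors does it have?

7

N atoms: 2; O atoms: 5.
Lipinski HBA = 2 + 5 = 7.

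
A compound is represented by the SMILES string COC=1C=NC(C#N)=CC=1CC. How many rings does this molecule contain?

In SMILES, each pair of matching ring-closure digits denotes one ring-closing bond; the number of such bonds equals the number of independent rings.
Ring-closure bonds here: 1.

1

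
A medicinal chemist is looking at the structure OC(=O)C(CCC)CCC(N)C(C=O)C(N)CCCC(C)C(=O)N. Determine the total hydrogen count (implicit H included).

33

Walk through each heavy atom and fill implicit hydrogens from standard valence (C 4, N 3, O 2, S 2, halogen 1):
  atom 1: O, bond orders sum to 1 (valence 2) → 1 H
  atom 2: C, bond orders sum to 4 (valence 4) → 0 H
  atom 3: O, bond orders sum to 2 (valence 2) → 0 H
  atom 4: C, bond orders sum to 3 (valence 4) → 1 H
  atom 5: C, bond orders sum to 2 (valence 4) → 2 H
  atom 6: C, bond orders sum to 2 (valence 4) → 2 H
  atom 7: C, bond orders sum to 1 (valence 4) → 3 H
  atom 8: C, bond orders sum to 2 (valence 4) → 2 H
  atom 9: C, bond orders sum to 2 (valence 4) → 2 H
  atom 10: C, bond orders sum to 3 (valence 4) → 1 H
  atom 11: N, bond orders sum to 1 (valence 3) → 2 H
  atom 12: C, bond orders sum to 3 (valence 4) → 1 H
  atom 13: C, bond orders sum to 3 (valence 4) → 1 H
  atom 14: O, bond orders sum to 2 (valence 2) → 0 H
  atom 15: C, bond orders sum to 3 (valence 4) → 1 H
  atom 16: N, bond orders sum to 1 (valence 3) → 2 H
  atom 17: C, bond orders sum to 2 (valence 4) → 2 H
  atom 18: C, bond orders sum to 2 (valence 4) → 2 H
  atom 19: C, bond orders sum to 2 (valence 4) → 2 H
  atom 20: C, bond orders sum to 3 (valence 4) → 1 H
  atom 21: C, bond orders sum to 1 (valence 4) → 3 H
  atom 22: C, bond orders sum to 4 (valence 4) → 0 H
  atom 23: O, bond orders sum to 2 (valence 2) → 0 H
  atom 24: N, bond orders sum to 1 (valence 3) → 2 H
Total hydrogens: 33.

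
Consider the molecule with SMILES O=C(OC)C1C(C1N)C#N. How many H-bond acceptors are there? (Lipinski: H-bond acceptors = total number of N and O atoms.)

4

N atoms: 2; O atoms: 2.
Lipinski HBA = 2 + 2 = 4.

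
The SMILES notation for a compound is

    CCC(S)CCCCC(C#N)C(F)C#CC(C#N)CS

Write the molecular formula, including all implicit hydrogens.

C15H21FN2S2

Walk through each heavy atom and fill implicit hydrogens from standard valence (C 4, N 3, O 2, S 2, halogen 1):
  atom 1: C, bond orders sum to 1 (valence 4) → 3 H
  atom 2: C, bond orders sum to 2 (valence 4) → 2 H
  atom 3: C, bond orders sum to 3 (valence 4) → 1 H
  atom 4: S, bond orders sum to 1 (valence 2) → 1 H
  atom 5: C, bond orders sum to 2 (valence 4) → 2 H
  atom 6: C, bond orders sum to 2 (valence 4) → 2 H
  atom 7: C, bond orders sum to 2 (valence 4) → 2 H
  atom 8: C, bond orders sum to 2 (valence 4) → 2 H
  atom 9: C, bond orders sum to 3 (valence 4) → 1 H
  atom 10: C, bond orders sum to 4 (valence 4) → 0 H
  atom 11: N, bond orders sum to 3 (valence 3) → 0 H
  atom 12: C, bond orders sum to 3 (valence 4) → 1 H
  atom 13: F (halogen, monovalent) → 0 H
  atom 14: C, bond orders sum to 4 (valence 4) → 0 H
  atom 15: C, bond orders sum to 4 (valence 4) → 0 H
  atom 16: C, bond orders sum to 3 (valence 4) → 1 H
  atom 17: C, bond orders sum to 4 (valence 4) → 0 H
  atom 18: N, bond orders sum to 3 (valence 3) → 0 H
  atom 19: C, bond orders sum to 2 (valence 4) → 2 H
  atom 20: S, bond orders sum to 1 (valence 2) → 1 H
Totals → C:15, H:21, F:1, N:2, S:2.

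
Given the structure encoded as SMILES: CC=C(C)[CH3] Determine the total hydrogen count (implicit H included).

10

Walk through each heavy atom and fill implicit hydrogens from standard valence (C 4, N 3, O 2, S 2, halogen 1):
  atom 1: C, bond orders sum to 1 (valence 4) → 3 H
  atom 2: C, bond orders sum to 3 (valence 4) → 1 H
  atom 3: C, bond orders sum to 4 (valence 4) → 0 H
  atom 4: C, bond orders sum to 1 (valence 4) → 3 H
  atom 5: C with explicit H count 3
Total hydrogens: 10.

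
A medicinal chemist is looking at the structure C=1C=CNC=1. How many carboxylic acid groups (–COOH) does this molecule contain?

Scan the SMILES for the carboxylic acid motif — none present.

0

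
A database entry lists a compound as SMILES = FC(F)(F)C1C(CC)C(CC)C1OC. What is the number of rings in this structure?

1

In SMILES, each pair of matching ring-closure digits denotes one ring-closing bond; the number of such bonds equals the number of independent rings.
Ring-closure bonds here: 1.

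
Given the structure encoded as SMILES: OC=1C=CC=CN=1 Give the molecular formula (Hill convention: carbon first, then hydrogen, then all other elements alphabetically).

Walk through each heavy atom and fill implicit hydrogens from standard valence (C 4, N 3, O 2, S 2, halogen 1):
  atom 1: O, bond orders sum to 1 (valence 2) → 1 H
  atom 2: C, bond orders sum to 4 (valence 4) → 0 H
  atom 3: C, bond orders sum to 3 (valence 4) → 1 H
  atom 4: C, bond orders sum to 3 (valence 4) → 1 H
  atom 5: C, bond orders sum to 3 (valence 4) → 1 H
  atom 6: C, bond orders sum to 3 (valence 4) → 1 H
  atom 7: N, bond orders sum to 3 (valence 3) → 0 H
Totals → C:5, H:5, N:1, O:1.
In Hill order: C5H5NO.

C5H5NO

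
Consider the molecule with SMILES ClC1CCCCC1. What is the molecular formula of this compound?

C6H11Cl

Walk through each heavy atom and fill implicit hydrogens from standard valence (C 4, N 3, O 2, S 2, halogen 1):
  atom 1: Cl (halogen, monovalent) → 0 H
  atom 2: C, bond orders sum to 3 (valence 4) → 1 H
  atom 3: C, bond orders sum to 2 (valence 4) → 2 H
  atom 4: C, bond orders sum to 2 (valence 4) → 2 H
  atom 5: C, bond orders sum to 2 (valence 4) → 2 H
  atom 6: C, bond orders sum to 2 (valence 4) → 2 H
  atom 7: C, bond orders sum to 2 (valence 4) → 2 H
Totals → C:6, H:11, Cl:1.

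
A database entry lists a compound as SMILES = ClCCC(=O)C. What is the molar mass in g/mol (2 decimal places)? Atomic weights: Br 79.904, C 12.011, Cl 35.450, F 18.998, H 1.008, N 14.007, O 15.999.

First, the molecular formula is C4H7ClO (counting implicit H from valence).
  C: 4 × 12.011 = 48.044
  Cl: 1 × 35.450 = 35.450
  H: 7 × 1.008 = 7.056
  O: 1 × 15.999 = 15.999
Sum: 4×12.011 + 1×35.450 + 7×1.008 + 1×15.999 = 106.549 → 106.55 g/mol.

106.55 g/mol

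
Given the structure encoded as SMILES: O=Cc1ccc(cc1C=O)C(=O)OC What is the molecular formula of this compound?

Walk through each heavy atom and fill implicit hydrogens from standard valence (C 4, N 3, O 2, S 2, halogen 1); for lowercase aromatic atoms, an aromatic c carries 1 H when it has two neighbours and 0 H with three, and aromatic n carries 0 H:
  atom 1: O, bond orders sum to 2 (valence 2) → 0 H
  atom 2: C, bond orders sum to 3 (valence 4) → 1 H
  atom 3: aromatic c, 3 neighbours → 0 H
  atom 4: aromatic c, 2 neighbours → 1 H
  atom 5: aromatic c, 2 neighbours → 1 H
  atom 6: aromatic c, 3 neighbours → 0 H
  atom 7: aromatic c, 2 neighbours → 1 H
  atom 8: aromatic c, 3 neighbours → 0 H
  atom 9: C, bond orders sum to 3 (valence 4) → 1 H
  atom 10: O, bond orders sum to 2 (valence 2) → 0 H
  atom 11: C, bond orders sum to 4 (valence 4) → 0 H
  atom 12: O, bond orders sum to 2 (valence 2) → 0 H
  atom 13: O, bond orders sum to 2 (valence 2) → 0 H
  atom 14: C, bond orders sum to 1 (valence 4) → 3 H
Totals → C:10, H:8, O:4.
In Hill order: C10H8O4.

C10H8O4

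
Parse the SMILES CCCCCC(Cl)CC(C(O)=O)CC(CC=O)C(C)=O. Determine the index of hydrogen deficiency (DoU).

Degree of unsaturation = (number of rings) + (number of π bonds).
Ring closures in the SMILES: 0.
π bonds: 3 double bonds (each 1 DoU) → 3 DoU from unsaturation.
Total DoU = 0 + 3 = 3.

3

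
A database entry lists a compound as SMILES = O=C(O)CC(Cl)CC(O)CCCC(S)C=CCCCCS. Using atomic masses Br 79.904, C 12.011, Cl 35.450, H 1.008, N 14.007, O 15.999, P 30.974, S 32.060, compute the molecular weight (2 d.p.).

354.95 g/mol

First, the molecular formula is C15H27ClO3S2 (counting implicit H from valence).
  C: 15 × 12.011 = 180.165
  Cl: 1 × 35.450 = 35.450
  H: 27 × 1.008 = 27.216
  O: 3 × 15.999 = 47.997
  S: 2 × 32.060 = 64.120
Sum: 15×12.011 + 1×35.450 + 27×1.008 + 3×15.999 + 2×32.060 = 354.948 → 354.95 g/mol.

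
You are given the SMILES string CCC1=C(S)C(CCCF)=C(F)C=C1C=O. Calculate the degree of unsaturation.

Degree of unsaturation = (number of rings) + (number of π bonds).
Ring closures in the SMILES: 1.
π bonds: 4 double bonds (each 1 DoU) → 4 DoU from unsaturation.
Total DoU = 1 + 4 = 5.

5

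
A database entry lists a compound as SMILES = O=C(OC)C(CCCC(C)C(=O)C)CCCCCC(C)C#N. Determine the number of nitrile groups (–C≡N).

1

The nitrile motif appears at heavy-atom position 21 in the SMILES.
Other groups present: 1 ester, 1 ketone.
Nitrile count: 1.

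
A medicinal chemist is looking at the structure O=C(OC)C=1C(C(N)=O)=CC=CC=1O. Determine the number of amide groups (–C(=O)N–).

The amide motif appears at heavy-atom position 7 in the SMILES.
Other groups present: 1 ester, 1 hydroxyl.
Amide count: 1.

1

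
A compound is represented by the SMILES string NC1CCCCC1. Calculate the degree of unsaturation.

Degree of unsaturation = (number of rings) + (number of π bonds).
Ring closures in the SMILES: 1.
π bonds: none → 0 DoU from unsaturation.
Total DoU = 1 + 0 = 1.

1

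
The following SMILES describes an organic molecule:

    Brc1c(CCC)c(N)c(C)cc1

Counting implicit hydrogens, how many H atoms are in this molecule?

Walk through each heavy atom and fill implicit hydrogens from standard valence (C 4, N 3, O 2, S 2, halogen 1); for lowercase aromatic atoms, an aromatic c carries 1 H when it has two neighbours and 0 H with three, and aromatic n carries 0 H:
  atom 1: Br (halogen, monovalent) → 0 H
  atom 2: aromatic c, 3 neighbours → 0 H
  atom 3: aromatic c, 3 neighbours → 0 H
  atom 4: C, bond orders sum to 2 (valence 4) → 2 H
  atom 5: C, bond orders sum to 2 (valence 4) → 2 H
  atom 6: C, bond orders sum to 1 (valence 4) → 3 H
  atom 7: aromatic c, 3 neighbours → 0 H
  atom 8: N, bond orders sum to 1 (valence 3) → 2 H
  atom 9: aromatic c, 3 neighbours → 0 H
  atom 10: C, bond orders sum to 1 (valence 4) → 3 H
  atom 11: aromatic c, 2 neighbours → 1 H
  atom 12: aromatic c, 2 neighbours → 1 H
Total hydrogens: 14.

14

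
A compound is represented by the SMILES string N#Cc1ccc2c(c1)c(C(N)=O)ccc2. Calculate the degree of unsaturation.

Molecular formula: C12H8N2O.
DoU = (2C + 2 + N − H − X) / 2, where X is the halogen count and O/S are ignored.
    = (2·12 + 2 + 2 − 8 − 0) / 2 = 20 / 2 = 10.

10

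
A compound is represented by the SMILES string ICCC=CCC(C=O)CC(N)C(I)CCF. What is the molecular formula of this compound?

C12H20FI2NO

Walk through each heavy atom and fill implicit hydrogens from standard valence (C 4, N 3, O 2, S 2, halogen 1):
  atom 1: I (halogen, monovalent) → 0 H
  atom 2: C, bond orders sum to 2 (valence 4) → 2 H
  atom 3: C, bond orders sum to 2 (valence 4) → 2 H
  atom 4: C, bond orders sum to 3 (valence 4) → 1 H
  atom 5: C, bond orders sum to 3 (valence 4) → 1 H
  atom 6: C, bond orders sum to 2 (valence 4) → 2 H
  atom 7: C, bond orders sum to 3 (valence 4) → 1 H
  atom 8: C, bond orders sum to 3 (valence 4) → 1 H
  atom 9: O, bond orders sum to 2 (valence 2) → 0 H
  atom 10: C, bond orders sum to 2 (valence 4) → 2 H
  atom 11: C, bond orders sum to 3 (valence 4) → 1 H
  atom 12: N, bond orders sum to 1 (valence 3) → 2 H
  atom 13: C, bond orders sum to 3 (valence 4) → 1 H
  atom 14: I (halogen, monovalent) → 0 H
  atom 15: C, bond orders sum to 2 (valence 4) → 2 H
  atom 16: C, bond orders sum to 2 (valence 4) → 2 H
  atom 17: F (halogen, monovalent) → 0 H
Totals → C:12, H:20, F:1, I:2, N:1, O:1.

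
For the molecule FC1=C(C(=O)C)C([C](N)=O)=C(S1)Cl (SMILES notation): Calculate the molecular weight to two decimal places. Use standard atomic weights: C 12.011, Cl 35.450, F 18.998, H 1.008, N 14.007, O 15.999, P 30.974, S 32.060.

221.63 g/mol

First, the molecular formula is C7H5ClFNO2S (counting implicit H from valence).
  C: 7 × 12.011 = 84.077
  Cl: 1 × 35.450 = 35.450
  F: 1 × 18.998 = 18.998
  H: 5 × 1.008 = 5.040
  N: 1 × 14.007 = 14.007
  O: 2 × 15.999 = 31.998
  S: 1 × 32.060 = 32.060
Sum: 7×12.011 + 1×35.450 + 1×18.998 + 5×1.008 + 1×14.007 + 2×15.999 + 1×32.060 = 221.630 → 221.63 g/mol.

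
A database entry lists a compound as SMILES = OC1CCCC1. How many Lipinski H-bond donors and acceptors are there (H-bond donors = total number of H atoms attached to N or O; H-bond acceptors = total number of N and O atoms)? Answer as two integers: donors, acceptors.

1, 1

Donors: find every N or O and count the H atoms it carries.
  atom 1 (O): bond orders sum to 1 → 1 H
Lipinski HBD = 1.
Acceptors: N atoms = 0, O atoms = 1 → HBA = 1.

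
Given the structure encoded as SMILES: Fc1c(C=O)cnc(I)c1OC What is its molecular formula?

Walk through each heavy atom and fill implicit hydrogens from standard valence (C 4, N 3, O 2, S 2, halogen 1); for lowercase aromatic atoms, an aromatic c carries 1 H when it has two neighbours and 0 H with three, and aromatic n carries 0 H:
  atom 1: F (halogen, monovalent) → 0 H
  atom 2: aromatic c, 3 neighbours → 0 H
  atom 3: aromatic c, 3 neighbours → 0 H
  atom 4: C, bond orders sum to 3 (valence 4) → 1 H
  atom 5: O, bond orders sum to 2 (valence 2) → 0 H
  atom 6: aromatic c, 2 neighbours → 1 H
  atom 7: aromatic n, 2 neighbours → 0 H
  atom 8: aromatic c, 3 neighbours → 0 H
  atom 9: I (halogen, monovalent) → 0 H
  atom 10: aromatic c, 3 neighbours → 0 H
  atom 11: O, bond orders sum to 2 (valence 2) → 0 H
  atom 12: C, bond orders sum to 1 (valence 4) → 3 H
Totals → C:7, H:5, F:1, I:1, N:1, O:2.
In Hill order: C7H5FINO2.

C7H5FINO2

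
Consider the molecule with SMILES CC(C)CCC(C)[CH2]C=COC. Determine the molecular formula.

C11H22O

Walk through each heavy atom and fill implicit hydrogens from standard valence (C 4, N 3, O 2, S 2, halogen 1):
  atom 1: C, bond orders sum to 1 (valence 4) → 3 H
  atom 2: C, bond orders sum to 3 (valence 4) → 1 H
  atom 3: C, bond orders sum to 1 (valence 4) → 3 H
  atom 4: C, bond orders sum to 2 (valence 4) → 2 H
  atom 5: C, bond orders sum to 2 (valence 4) → 2 H
  atom 6: C, bond orders sum to 3 (valence 4) → 1 H
  atom 7: C, bond orders sum to 1 (valence 4) → 3 H
  atom 8: C with explicit H count 2
  atom 9: C, bond orders sum to 3 (valence 4) → 1 H
  atom 10: C, bond orders sum to 3 (valence 4) → 1 H
  atom 11: O, bond orders sum to 2 (valence 2) → 0 H
  atom 12: C, bond orders sum to 1 (valence 4) → 3 H
Totals → C:11, H:22, O:1.
In Hill order: C11H22O.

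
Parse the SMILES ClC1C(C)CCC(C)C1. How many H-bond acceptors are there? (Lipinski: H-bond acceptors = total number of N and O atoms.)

N atoms: 0; O atoms: 0.
Lipinski HBA = 0 + 0 = 0.

0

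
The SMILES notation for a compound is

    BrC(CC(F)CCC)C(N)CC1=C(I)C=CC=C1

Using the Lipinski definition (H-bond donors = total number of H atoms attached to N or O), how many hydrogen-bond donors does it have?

Donors: find every N or O and count the H atoms it carries.
  atom 10 (N): bond orders sum to 1 → 2 H
Lipinski HBD = 2.

2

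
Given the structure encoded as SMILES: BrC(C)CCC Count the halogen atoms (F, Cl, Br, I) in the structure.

Halogen atoms appear at heavy-atom position 1 (1×Br).
Halogen count: 1.

1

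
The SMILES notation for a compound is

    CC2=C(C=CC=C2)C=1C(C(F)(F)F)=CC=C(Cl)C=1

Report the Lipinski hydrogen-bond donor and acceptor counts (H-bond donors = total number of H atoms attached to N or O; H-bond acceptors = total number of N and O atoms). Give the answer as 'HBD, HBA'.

0, 0

Donors: find every N or O and count the H atoms it carries.
  (no N or O atoms present)
Lipinski HBD = 0.
Acceptors: N atoms = 0, O atoms = 0 → HBA = 0.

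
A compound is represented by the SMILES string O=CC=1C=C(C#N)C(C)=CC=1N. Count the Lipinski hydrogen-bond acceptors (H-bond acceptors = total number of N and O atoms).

N atoms: 2; O atoms: 1.
Lipinski HBA = 2 + 1 = 3.

3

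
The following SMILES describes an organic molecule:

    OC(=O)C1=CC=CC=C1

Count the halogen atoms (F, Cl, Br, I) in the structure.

0

Scan the SMILES for the halogen motif — none present.
Groups that are present: 1 carboxylic acid.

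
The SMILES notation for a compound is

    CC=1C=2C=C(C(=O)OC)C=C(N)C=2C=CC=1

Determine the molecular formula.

Walk through each heavy atom and fill implicit hydrogens from standard valence (C 4, N 3, O 2, S 2, halogen 1):
  atom 1: C, bond orders sum to 1 (valence 4) → 3 H
  atom 2: C, bond orders sum to 4 (valence 4) → 0 H
  atom 3: C, bond orders sum to 4 (valence 4) → 0 H
  atom 4: C, bond orders sum to 3 (valence 4) → 1 H
  atom 5: C, bond orders sum to 4 (valence 4) → 0 H
  atom 6: C, bond orders sum to 4 (valence 4) → 0 H
  atom 7: O, bond orders sum to 2 (valence 2) → 0 H
  atom 8: O, bond orders sum to 2 (valence 2) → 0 H
  atom 9: C, bond orders sum to 1 (valence 4) → 3 H
  atom 10: C, bond orders sum to 3 (valence 4) → 1 H
  atom 11: C, bond orders sum to 4 (valence 4) → 0 H
  atom 12: N, bond orders sum to 1 (valence 3) → 2 H
  atom 13: C, bond orders sum to 4 (valence 4) → 0 H
  atom 14: C, bond orders sum to 3 (valence 4) → 1 H
  atom 15: C, bond orders sum to 3 (valence 4) → 1 H
  atom 16: C, bond orders sum to 3 (valence 4) → 1 H
Totals → C:13, H:13, N:1, O:2.

C13H13NO2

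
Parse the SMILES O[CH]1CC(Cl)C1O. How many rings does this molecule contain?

1

In SMILES, each pair of matching ring-closure digits denotes one ring-closing bond; the number of such bonds equals the number of independent rings.
Ring-closure bonds here: 1.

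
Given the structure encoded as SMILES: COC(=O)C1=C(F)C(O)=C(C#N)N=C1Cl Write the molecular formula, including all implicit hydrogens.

C8H4ClFN2O3

Walk through each heavy atom and fill implicit hydrogens from standard valence (C 4, N 3, O 2, S 2, halogen 1):
  atom 1: C, bond orders sum to 1 (valence 4) → 3 H
  atom 2: O, bond orders sum to 2 (valence 2) → 0 H
  atom 3: C, bond orders sum to 4 (valence 4) → 0 H
  atom 4: O, bond orders sum to 2 (valence 2) → 0 H
  atom 5: C, bond orders sum to 4 (valence 4) → 0 H
  atom 6: C, bond orders sum to 4 (valence 4) → 0 H
  atom 7: F (halogen, monovalent) → 0 H
  atom 8: C, bond orders sum to 4 (valence 4) → 0 H
  atom 9: O, bond orders sum to 1 (valence 2) → 1 H
  atom 10: C, bond orders sum to 4 (valence 4) → 0 H
  atom 11: C, bond orders sum to 4 (valence 4) → 0 H
  atom 12: N, bond orders sum to 3 (valence 3) → 0 H
  atom 13: N, bond orders sum to 3 (valence 3) → 0 H
  atom 14: C, bond orders sum to 4 (valence 4) → 0 H
  atom 15: Cl (halogen, monovalent) → 0 H
Totals → C:8, H:4, Cl:1, F:1, N:2, O:3.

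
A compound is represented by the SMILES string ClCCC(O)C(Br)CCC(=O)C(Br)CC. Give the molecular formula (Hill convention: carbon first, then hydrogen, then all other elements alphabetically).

Walk through each heavy atom and fill implicit hydrogens from standard valence (C 4, N 3, O 2, S 2, halogen 1):
  atom 1: Cl (halogen, monovalent) → 0 H
  atom 2: C, bond orders sum to 2 (valence 4) → 2 H
  atom 3: C, bond orders sum to 2 (valence 4) → 2 H
  atom 4: C, bond orders sum to 3 (valence 4) → 1 H
  atom 5: O, bond orders sum to 1 (valence 2) → 1 H
  atom 6: C, bond orders sum to 3 (valence 4) → 1 H
  atom 7: Br (halogen, monovalent) → 0 H
  atom 8: C, bond orders sum to 2 (valence 4) → 2 H
  atom 9: C, bond orders sum to 2 (valence 4) → 2 H
  atom 10: C, bond orders sum to 4 (valence 4) → 0 H
  atom 11: O, bond orders sum to 2 (valence 2) → 0 H
  atom 12: C, bond orders sum to 3 (valence 4) → 1 H
  atom 13: Br (halogen, monovalent) → 0 H
  atom 14: C, bond orders sum to 2 (valence 4) → 2 H
  atom 15: C, bond orders sum to 1 (valence 4) → 3 H
Totals → C:10, H:17, Br:2, Cl:1, O:2.

C10H17Br2ClO2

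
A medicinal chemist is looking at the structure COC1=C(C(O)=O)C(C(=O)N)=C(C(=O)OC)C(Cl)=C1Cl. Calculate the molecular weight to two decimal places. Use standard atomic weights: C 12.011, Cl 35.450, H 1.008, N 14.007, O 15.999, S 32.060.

322.09 g/mol

First, the molecular formula is C11H9Cl2NO6 (counting implicit H from valence).
  C: 11 × 12.011 = 132.121
  Cl: 2 × 35.450 = 70.900
  H: 9 × 1.008 = 9.072
  N: 1 × 14.007 = 14.007
  O: 6 × 15.999 = 95.994
Sum: 11×12.011 + 2×35.450 + 9×1.008 + 1×14.007 + 6×15.999 = 322.094 → 322.09 g/mol.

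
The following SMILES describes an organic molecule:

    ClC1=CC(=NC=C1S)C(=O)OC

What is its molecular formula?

C7H6ClNO2S

Walk through each heavy atom and fill implicit hydrogens from standard valence (C 4, N 3, O 2, S 2, halogen 1):
  atom 1: Cl (halogen, monovalent) → 0 H
  atom 2: C, bond orders sum to 4 (valence 4) → 0 H
  atom 3: C, bond orders sum to 3 (valence 4) → 1 H
  atom 4: C, bond orders sum to 4 (valence 4) → 0 H
  atom 5: N, bond orders sum to 3 (valence 3) → 0 H
  atom 6: C, bond orders sum to 3 (valence 4) → 1 H
  atom 7: C, bond orders sum to 4 (valence 4) → 0 H
  atom 8: S, bond orders sum to 1 (valence 2) → 1 H
  atom 9: C, bond orders sum to 4 (valence 4) → 0 H
  atom 10: O, bond orders sum to 2 (valence 2) → 0 H
  atom 11: O, bond orders sum to 2 (valence 2) → 0 H
  atom 12: C, bond orders sum to 1 (valence 4) → 3 H
Totals → C:7, H:6, Cl:1, N:1, O:2, S:1.
In Hill order: C7H6ClNO2S.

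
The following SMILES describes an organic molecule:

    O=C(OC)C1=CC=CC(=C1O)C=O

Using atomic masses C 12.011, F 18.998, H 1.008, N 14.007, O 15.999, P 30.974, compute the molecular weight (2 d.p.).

First, the molecular formula is C9H8O4 (counting implicit H from valence).
  C: 9 × 12.011 = 108.099
  H: 8 × 1.008 = 8.064
  O: 4 × 15.999 = 63.996
Sum: 9×12.011 + 8×1.008 + 4×15.999 = 180.159 → 180.16 g/mol.

180.16 g/mol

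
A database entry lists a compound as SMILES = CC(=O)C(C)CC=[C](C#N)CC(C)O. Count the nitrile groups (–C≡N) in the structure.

The nitrile motif appears at heavy-atom position 9 in the SMILES.
Other groups present: 1 alkene, 1 hydroxyl, 1 ketone.
Nitrile count: 1.

1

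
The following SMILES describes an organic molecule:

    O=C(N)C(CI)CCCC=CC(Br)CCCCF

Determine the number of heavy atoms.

Every atom symbol written in the SMILES (organic subset) is one heavy atom; implicit H are not written.
Heavy atoms by element → Br:1, C:13, F:1, I:1, N:1, O:1.
Total: 18.

18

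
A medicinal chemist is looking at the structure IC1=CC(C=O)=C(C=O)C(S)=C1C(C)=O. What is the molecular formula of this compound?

C10H7IO3S

Walk through each heavy atom and fill implicit hydrogens from standard valence (C 4, N 3, O 2, S 2, halogen 1):
  atom 1: I (halogen, monovalent) → 0 H
  atom 2: C, bond orders sum to 4 (valence 4) → 0 H
  atom 3: C, bond orders sum to 3 (valence 4) → 1 H
  atom 4: C, bond orders sum to 4 (valence 4) → 0 H
  atom 5: C, bond orders sum to 3 (valence 4) → 1 H
  atom 6: O, bond orders sum to 2 (valence 2) → 0 H
  atom 7: C, bond orders sum to 4 (valence 4) → 0 H
  atom 8: C, bond orders sum to 3 (valence 4) → 1 H
  atom 9: O, bond orders sum to 2 (valence 2) → 0 H
  atom 10: C, bond orders sum to 4 (valence 4) → 0 H
  atom 11: S, bond orders sum to 1 (valence 2) → 1 H
  atom 12: C, bond orders sum to 4 (valence 4) → 0 H
  atom 13: C, bond orders sum to 4 (valence 4) → 0 H
  atom 14: C, bond orders sum to 1 (valence 4) → 3 H
  atom 15: O, bond orders sum to 2 (valence 2) → 0 H
Totals → C:10, H:7, I:1, O:3, S:1.
In Hill order: C10H7IO3S.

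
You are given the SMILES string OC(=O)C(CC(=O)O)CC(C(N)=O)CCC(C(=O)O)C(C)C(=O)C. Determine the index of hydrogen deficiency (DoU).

Degree of unsaturation = (number of rings) + (number of π bonds).
Ring closures in the SMILES: 0.
π bonds: 5 double bonds (each 1 DoU) → 5 DoU from unsaturation.
Total DoU = 0 + 5 = 5.

5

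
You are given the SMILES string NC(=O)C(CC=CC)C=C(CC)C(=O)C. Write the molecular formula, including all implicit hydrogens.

C12H19NO2

Walk through each heavy atom and fill implicit hydrogens from standard valence (C 4, N 3, O 2, S 2, halogen 1):
  atom 1: N, bond orders sum to 1 (valence 3) → 2 H
  atom 2: C, bond orders sum to 4 (valence 4) → 0 H
  atom 3: O, bond orders sum to 2 (valence 2) → 0 H
  atom 4: C, bond orders sum to 3 (valence 4) → 1 H
  atom 5: C, bond orders sum to 2 (valence 4) → 2 H
  atom 6: C, bond orders sum to 3 (valence 4) → 1 H
  atom 7: C, bond orders sum to 3 (valence 4) → 1 H
  atom 8: C, bond orders sum to 1 (valence 4) → 3 H
  atom 9: C, bond orders sum to 3 (valence 4) → 1 H
  atom 10: C, bond orders sum to 4 (valence 4) → 0 H
  atom 11: C, bond orders sum to 2 (valence 4) → 2 H
  atom 12: C, bond orders sum to 1 (valence 4) → 3 H
  atom 13: C, bond orders sum to 4 (valence 4) → 0 H
  atom 14: O, bond orders sum to 2 (valence 2) → 0 H
  atom 15: C, bond orders sum to 1 (valence 4) → 3 H
Totals → C:12, H:19, N:1, O:2.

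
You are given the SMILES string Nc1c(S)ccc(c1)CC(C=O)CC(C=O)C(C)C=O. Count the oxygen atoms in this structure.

Scan the SMILES for O atoms (remember two-letter symbols like Cl and Br are single atoms).
Oxygen count: 3.

3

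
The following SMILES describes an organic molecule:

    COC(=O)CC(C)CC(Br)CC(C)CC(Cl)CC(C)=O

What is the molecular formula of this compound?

Walk through each heavy atom and fill implicit hydrogens from standard valence (C 4, N 3, O 2, S 2, halogen 1):
  atom 1: C, bond orders sum to 1 (valence 4) → 3 H
  atom 2: O, bond orders sum to 2 (valence 2) → 0 H
  atom 3: C, bond orders sum to 4 (valence 4) → 0 H
  atom 4: O, bond orders sum to 2 (valence 2) → 0 H
  atom 5: C, bond orders sum to 2 (valence 4) → 2 H
  atom 6: C, bond orders sum to 3 (valence 4) → 1 H
  atom 7: C, bond orders sum to 1 (valence 4) → 3 H
  atom 8: C, bond orders sum to 2 (valence 4) → 2 H
  atom 9: C, bond orders sum to 3 (valence 4) → 1 H
  atom 10: Br (halogen, monovalent) → 0 H
  atom 11: C, bond orders sum to 2 (valence 4) → 2 H
  atom 12: C, bond orders sum to 3 (valence 4) → 1 H
  atom 13: C, bond orders sum to 1 (valence 4) → 3 H
  atom 14: C, bond orders sum to 2 (valence 4) → 2 H
  atom 15: C, bond orders sum to 3 (valence 4) → 1 H
  atom 16: Cl (halogen, monovalent) → 0 H
  atom 17: C, bond orders sum to 2 (valence 4) → 2 H
  atom 18: C, bond orders sum to 4 (valence 4) → 0 H
  atom 19: C, bond orders sum to 1 (valence 4) → 3 H
  atom 20: O, bond orders sum to 2 (valence 2) → 0 H
Totals → C:15, H:26, Br:1, Cl:1, O:3.

C15H26BrClO3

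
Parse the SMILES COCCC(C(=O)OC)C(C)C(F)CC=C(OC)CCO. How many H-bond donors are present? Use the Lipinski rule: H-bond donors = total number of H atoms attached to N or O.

Donors: find every N or O and count the H atoms it carries.
  atom 2 (O): bond orders sum to 2 → 0 H
  atom 7 (O): bond orders sum to 2 → 0 H
  atom 8 (O): bond orders sum to 2 → 0 H
  atom 17 (O): bond orders sum to 2 → 0 H
  atom 21 (O): bond orders sum to 1 → 1 H
Lipinski HBD = 1.

1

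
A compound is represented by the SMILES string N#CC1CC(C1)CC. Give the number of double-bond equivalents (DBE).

3

Degree of unsaturation = (number of rings) + (number of π bonds).
Ring closures in the SMILES: 1.
π bonds: 1 triple bond (each 2 DoU) → 2 DoU from unsaturation.
Total DoU = 1 + 2 = 3.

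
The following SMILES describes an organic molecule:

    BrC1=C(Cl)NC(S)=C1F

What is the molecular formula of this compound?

C4H2BrClFNS

Walk through each heavy atom and fill implicit hydrogens from standard valence (C 4, N 3, O 2, S 2, halogen 1):
  atom 1: Br (halogen, monovalent) → 0 H
  atom 2: C, bond orders sum to 4 (valence 4) → 0 H
  atom 3: C, bond orders sum to 4 (valence 4) → 0 H
  atom 4: Cl (halogen, monovalent) → 0 H
  atom 5: N, bond orders sum to 2 (valence 3) → 1 H
  atom 6: C, bond orders sum to 4 (valence 4) → 0 H
  atom 7: S, bond orders sum to 1 (valence 2) → 1 H
  atom 8: C, bond orders sum to 4 (valence 4) → 0 H
  atom 9: F (halogen, monovalent) → 0 H
Totals → C:4, H:2, Br:1, Cl:1, F:1, N:1, S:1.
In Hill order: C4H2BrClFNS.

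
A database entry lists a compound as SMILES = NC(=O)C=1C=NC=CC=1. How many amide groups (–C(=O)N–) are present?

1

The amide motif appears at heavy-atom position 2 in the SMILES.
Amide count: 1.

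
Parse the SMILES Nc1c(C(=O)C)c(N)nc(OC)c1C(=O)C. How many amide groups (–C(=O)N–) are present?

Scan the SMILES for the amide motif — none present.
Groups that are present: 1 ether, 2 ketone, 2 primary amine.

0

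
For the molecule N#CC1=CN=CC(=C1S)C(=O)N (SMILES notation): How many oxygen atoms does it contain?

Scan the SMILES for O atoms (remember two-letter symbols like Cl and Br are single atoms).
Oxygen count: 1.

1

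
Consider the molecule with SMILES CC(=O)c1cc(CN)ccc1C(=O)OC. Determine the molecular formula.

C11H13NO3

Walk through each heavy atom and fill implicit hydrogens from standard valence (C 4, N 3, O 2, S 2, halogen 1); for lowercase aromatic atoms, an aromatic c carries 1 H when it has two neighbours and 0 H with three, and aromatic n carries 0 H:
  atom 1: C, bond orders sum to 1 (valence 4) → 3 H
  atom 2: C, bond orders sum to 4 (valence 4) → 0 H
  atom 3: O, bond orders sum to 2 (valence 2) → 0 H
  atom 4: aromatic c, 3 neighbours → 0 H
  atom 5: aromatic c, 2 neighbours → 1 H
  atom 6: aromatic c, 3 neighbours → 0 H
  atom 7: C, bond orders sum to 2 (valence 4) → 2 H
  atom 8: N, bond orders sum to 1 (valence 3) → 2 H
  atom 9: aromatic c, 2 neighbours → 1 H
  atom 10: aromatic c, 2 neighbours → 1 H
  atom 11: aromatic c, 3 neighbours → 0 H
  atom 12: C, bond orders sum to 4 (valence 4) → 0 H
  atom 13: O, bond orders sum to 2 (valence 2) → 0 H
  atom 14: O, bond orders sum to 2 (valence 2) → 0 H
  atom 15: C, bond orders sum to 1 (valence 4) → 3 H
Totals → C:11, H:13, N:1, O:3.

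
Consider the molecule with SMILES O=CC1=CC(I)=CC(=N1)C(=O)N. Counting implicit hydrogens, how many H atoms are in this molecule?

5

Walk through each heavy atom and fill implicit hydrogens from standard valence (C 4, N 3, O 2, S 2, halogen 1):
  atom 1: O, bond orders sum to 2 (valence 2) → 0 H
  atom 2: C, bond orders sum to 3 (valence 4) → 1 H
  atom 3: C, bond orders sum to 4 (valence 4) → 0 H
  atom 4: C, bond orders sum to 3 (valence 4) → 1 H
  atom 5: C, bond orders sum to 4 (valence 4) → 0 H
  atom 6: I (halogen, monovalent) → 0 H
  atom 7: C, bond orders sum to 3 (valence 4) → 1 H
  atom 8: C, bond orders sum to 4 (valence 4) → 0 H
  atom 9: N, bond orders sum to 3 (valence 3) → 0 H
  atom 10: C, bond orders sum to 4 (valence 4) → 0 H
  atom 11: O, bond orders sum to 2 (valence 2) → 0 H
  atom 12: N, bond orders sum to 1 (valence 3) → 2 H
Total hydrogens: 5.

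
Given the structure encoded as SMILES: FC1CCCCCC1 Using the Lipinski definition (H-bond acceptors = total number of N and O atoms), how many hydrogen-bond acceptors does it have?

0

N atoms: 0; O atoms: 0.
Lipinski HBA = 0 + 0 = 0.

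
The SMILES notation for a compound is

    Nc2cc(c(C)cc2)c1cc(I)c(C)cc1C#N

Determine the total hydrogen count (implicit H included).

13

Walk through each heavy atom and fill implicit hydrogens from standard valence (C 4, N 3, O 2, S 2, halogen 1); for lowercase aromatic atoms, an aromatic c carries 1 H when it has two neighbours and 0 H with three, and aromatic n carries 0 H:
  atom 1: N, bond orders sum to 1 (valence 3) → 2 H
  atom 2: aromatic c, 3 neighbours → 0 H
  atom 3: aromatic c, 2 neighbours → 1 H
  atom 4: aromatic c, 3 neighbours → 0 H
  atom 5: aromatic c, 3 neighbours → 0 H
  atom 6: C, bond orders sum to 1 (valence 4) → 3 H
  atom 7: aromatic c, 2 neighbours → 1 H
  atom 8: aromatic c, 2 neighbours → 1 H
  atom 9: aromatic c, 3 neighbours → 0 H
  atom 10: aromatic c, 2 neighbours → 1 H
  atom 11: aromatic c, 3 neighbours → 0 H
  atom 12: I (halogen, monovalent) → 0 H
  atom 13: aromatic c, 3 neighbours → 0 H
  atom 14: C, bond orders sum to 1 (valence 4) → 3 H
  atom 15: aromatic c, 2 neighbours → 1 H
  atom 16: aromatic c, 3 neighbours → 0 H
  atom 17: C, bond orders sum to 4 (valence 4) → 0 H
  atom 18: N, bond orders sum to 3 (valence 3) → 0 H
Total hydrogens: 13.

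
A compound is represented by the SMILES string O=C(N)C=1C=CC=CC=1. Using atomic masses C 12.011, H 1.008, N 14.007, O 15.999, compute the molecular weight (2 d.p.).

First, the molecular formula is C7H7NO (counting implicit H from valence).
  C: 7 × 12.011 = 84.077
  H: 7 × 1.008 = 7.056
  N: 1 × 14.007 = 14.007
  O: 1 × 15.999 = 15.999
Sum: 7×12.011 + 7×1.008 + 1×14.007 + 1×15.999 = 121.139 → 121.14 g/mol.

121.14 g/mol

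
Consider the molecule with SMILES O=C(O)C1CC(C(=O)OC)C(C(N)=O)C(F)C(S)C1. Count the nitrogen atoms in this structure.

Scan the SMILES for N atoms (remember two-letter symbols like Cl and Br are single atoms).
Nitrogen count: 1.

1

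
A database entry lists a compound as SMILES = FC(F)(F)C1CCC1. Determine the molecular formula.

Walk through each heavy atom and fill implicit hydrogens from standard valence (C 4, N 3, O 2, S 2, halogen 1):
  atom 1: F (halogen, monovalent) → 0 H
  atom 2: C, bond orders sum to 4 (valence 4) → 0 H
  atom 3: F (halogen, monovalent) → 0 H
  atom 4: F (halogen, monovalent) → 0 H
  atom 5: C, bond orders sum to 3 (valence 4) → 1 H
  atom 6: C, bond orders sum to 2 (valence 4) → 2 H
  atom 7: C, bond orders sum to 2 (valence 4) → 2 H
  atom 8: C, bond orders sum to 2 (valence 4) → 2 H
Totals → C:5, H:7, F:3.
In Hill order: C5H7F3.

C5H7F3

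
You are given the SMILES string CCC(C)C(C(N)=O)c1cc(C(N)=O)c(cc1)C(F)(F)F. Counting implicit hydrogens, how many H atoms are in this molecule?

17

Walk through each heavy atom and fill implicit hydrogens from standard valence (C 4, N 3, O 2, S 2, halogen 1); for lowercase aromatic atoms, an aromatic c carries 1 H when it has two neighbours and 0 H with three, and aromatic n carries 0 H:
  atom 1: C, bond orders sum to 1 (valence 4) → 3 H
  atom 2: C, bond orders sum to 2 (valence 4) → 2 H
  atom 3: C, bond orders sum to 3 (valence 4) → 1 H
  atom 4: C, bond orders sum to 1 (valence 4) → 3 H
  atom 5: C, bond orders sum to 3 (valence 4) → 1 H
  atom 6: C, bond orders sum to 4 (valence 4) → 0 H
  atom 7: N, bond orders sum to 1 (valence 3) → 2 H
  atom 8: O, bond orders sum to 2 (valence 2) → 0 H
  atom 9: aromatic c, 3 neighbours → 0 H
  atom 10: aromatic c, 2 neighbours → 1 H
  atom 11: aromatic c, 3 neighbours → 0 H
  atom 12: C, bond orders sum to 4 (valence 4) → 0 H
  atom 13: N, bond orders sum to 1 (valence 3) → 2 H
  atom 14: O, bond orders sum to 2 (valence 2) → 0 H
  atom 15: aromatic c, 3 neighbours → 0 H
  atom 16: aromatic c, 2 neighbours → 1 H
  atom 17: aromatic c, 2 neighbours → 1 H
  atom 18: C, bond orders sum to 4 (valence 4) → 0 H
  atom 19: F (halogen, monovalent) → 0 H
  atom 20: F (halogen, monovalent) → 0 H
  atom 21: F (halogen, monovalent) → 0 H
Total hydrogens: 17.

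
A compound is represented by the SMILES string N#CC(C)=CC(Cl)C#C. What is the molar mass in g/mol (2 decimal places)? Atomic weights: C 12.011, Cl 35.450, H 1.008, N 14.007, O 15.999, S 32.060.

139.58 g/mol

First, the molecular formula is C7H6ClN (counting implicit H from valence).
  C: 7 × 12.011 = 84.077
  Cl: 1 × 35.450 = 35.450
  H: 6 × 1.008 = 6.048
  N: 1 × 14.007 = 14.007
Sum: 7×12.011 + 1×35.450 + 6×1.008 + 1×14.007 = 139.582 → 139.58 g/mol.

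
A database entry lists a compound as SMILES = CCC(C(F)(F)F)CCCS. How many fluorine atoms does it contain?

Scan the SMILES for F atoms (remember two-letter symbols like Cl and Br are single atoms).
Fluorine count: 3.

3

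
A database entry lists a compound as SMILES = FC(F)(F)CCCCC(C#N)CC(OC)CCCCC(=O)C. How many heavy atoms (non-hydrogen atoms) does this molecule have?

Every atom symbol written in the SMILES (organic subset) is one heavy atom; implicit H are not written.
Heavy atoms by element → C:16, F:3, N:1, O:2.
Total: 22.

22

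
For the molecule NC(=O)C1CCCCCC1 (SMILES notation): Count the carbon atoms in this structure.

Count every carbon token in the SMILES (each C, including those in ring-closure positions and inside branches).
Carbon count: 8.

8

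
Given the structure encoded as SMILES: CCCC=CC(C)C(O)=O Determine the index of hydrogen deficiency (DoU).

Degree of unsaturation = (number of rings) + (number of π bonds).
Ring closures in the SMILES: 0.
π bonds: 2 double bonds (each 1 DoU) → 2 DoU from unsaturation.
Total DoU = 0 + 2 = 2.

2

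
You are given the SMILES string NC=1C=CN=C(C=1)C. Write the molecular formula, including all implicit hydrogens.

C6H8N2

Walk through each heavy atom and fill implicit hydrogens from standard valence (C 4, N 3, O 2, S 2, halogen 1):
  atom 1: N, bond orders sum to 1 (valence 3) → 2 H
  atom 2: C, bond orders sum to 4 (valence 4) → 0 H
  atom 3: C, bond orders sum to 3 (valence 4) → 1 H
  atom 4: C, bond orders sum to 3 (valence 4) → 1 H
  atom 5: N, bond orders sum to 3 (valence 3) → 0 H
  atom 6: C, bond orders sum to 4 (valence 4) → 0 H
  atom 7: C, bond orders sum to 3 (valence 4) → 1 H
  atom 8: C, bond orders sum to 1 (valence 4) → 3 H
Totals → C:6, H:8, N:2.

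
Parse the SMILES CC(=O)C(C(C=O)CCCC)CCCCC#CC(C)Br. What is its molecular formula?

C17H27BrO2

Walk through each heavy atom and fill implicit hydrogens from standard valence (C 4, N 3, O 2, S 2, halogen 1):
  atom 1: C, bond orders sum to 1 (valence 4) → 3 H
  atom 2: C, bond orders sum to 4 (valence 4) → 0 H
  atom 3: O, bond orders sum to 2 (valence 2) → 0 H
  atom 4: C, bond orders sum to 3 (valence 4) → 1 H
  atom 5: C, bond orders sum to 3 (valence 4) → 1 H
  atom 6: C, bond orders sum to 3 (valence 4) → 1 H
  atom 7: O, bond orders sum to 2 (valence 2) → 0 H
  atom 8: C, bond orders sum to 2 (valence 4) → 2 H
  atom 9: C, bond orders sum to 2 (valence 4) → 2 H
  atom 10: C, bond orders sum to 2 (valence 4) → 2 H
  atom 11: C, bond orders sum to 1 (valence 4) → 3 H
  atom 12: C, bond orders sum to 2 (valence 4) → 2 H
  atom 13: C, bond orders sum to 2 (valence 4) → 2 H
  atom 14: C, bond orders sum to 2 (valence 4) → 2 H
  atom 15: C, bond orders sum to 2 (valence 4) → 2 H
  atom 16: C, bond orders sum to 4 (valence 4) → 0 H
  atom 17: C, bond orders sum to 4 (valence 4) → 0 H
  atom 18: C, bond orders sum to 3 (valence 4) → 1 H
  atom 19: C, bond orders sum to 1 (valence 4) → 3 H
  atom 20: Br (halogen, monovalent) → 0 H
Totals → C:17, H:27, Br:1, O:2.
In Hill order: C17H27BrO2.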